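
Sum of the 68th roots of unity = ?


The sum of all 68th roots of unity is 0.
Geometric series: (1 - w^68)/(1 - w) = (1-1)/(1-w) = 0 since w^68 = 1, w ≠ 1.
Alternatively: coefficient of z^67 in z^68 - 1 is 0.

0


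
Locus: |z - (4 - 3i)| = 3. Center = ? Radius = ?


|z - z0| = r is a circle with center z0 and radius r.
Center = (4, -3), radius = 3

Circle with center (4, -3) and radius 3


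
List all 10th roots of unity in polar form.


The 10th roots of unity are cis(360k/10°) for k=0..9
Angle step = 360/10 = 36°
Primitive root: cis(36°)
Primitive root = 0.8090 + 0.5878i

10 roots at angles: 0°, 36°, 72°, 108°, 144°, 180°, 216°, 252°, 288°, 324°


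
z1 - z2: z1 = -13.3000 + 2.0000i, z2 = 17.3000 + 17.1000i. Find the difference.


Real: -13.3 - 17.3 = -30.6
Imag: 2 - 17.1 = -15.1

-30.6000 - 15.1000i


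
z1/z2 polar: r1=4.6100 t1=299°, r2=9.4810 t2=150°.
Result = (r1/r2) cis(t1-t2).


r = 4.6100 / 9.4810 = 0.4862
theta = 299° - 150° = 149° = 149° (mod 360)

0.4862 cis(149°)


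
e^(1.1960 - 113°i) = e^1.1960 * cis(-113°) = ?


e^1.1960 = 3.3069
cos(-113°) = -0.39073
sin(-113°) = -0.9205
Real = 3.3069*(-0.39073) = -1.2921
Imag = 3.3069*(-0.9205) = -3.0440

-1.2921 - 3.0440i


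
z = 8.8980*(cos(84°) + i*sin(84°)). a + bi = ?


a = 8.8980*cos(84°) = 8.8980*0.10453 = 0.9301
b = 8.8980*sin(84°) = 8.8980*0.994522 = 8.8493

0.9301 + 8.8493i


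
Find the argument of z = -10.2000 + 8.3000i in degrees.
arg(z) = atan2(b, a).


Re = -10.2, Im = 8.3
arg = atan2(8.3, -10.2) = 140.8639 degrees

arg(z) = 140.8639 degrees


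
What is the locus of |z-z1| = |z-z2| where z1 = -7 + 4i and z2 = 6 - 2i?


Equal distances means the locus is the perpendicular bisector of z1 and z2.
Midpoint = ((-7+6)/2, (4+(-2))/2) = (-0.5000, 1.0000)

Perpendicular bisector through (-0.5000, 1.0000)


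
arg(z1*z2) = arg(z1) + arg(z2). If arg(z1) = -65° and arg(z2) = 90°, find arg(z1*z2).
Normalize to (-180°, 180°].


arg(z1*z2) = -65° + 90° = 25°
Normalized to (-180°, 180°]: 25°

25°


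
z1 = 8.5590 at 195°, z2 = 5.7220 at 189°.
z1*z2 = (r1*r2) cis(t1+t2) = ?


r = 8.5590 * 5.7220 = 48.9746
theta = 195° + 189° = 384° = 24° (mod 360)

48.9746 cis(24°)


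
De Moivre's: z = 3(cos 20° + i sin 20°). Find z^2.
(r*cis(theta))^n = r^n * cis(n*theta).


r^2 = 3^2 = 9
n*theta = 2*20° = 40° = 40° (mod 360)
a = 9*cos(40°) = 6.8944
b = 9*sin(40°) = 5.7851

9 cis(40°) = 6.8944 + 5.7851i


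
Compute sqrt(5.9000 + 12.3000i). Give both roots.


|z| = sqrt(34.81+151.29) = 13.6418
sqrt((|z|+a)/2) = sqrt((13.6418+5.9)/2) = sqrt(9.7709) = 3.1258
sqrt((|z|-a)/2) = sqrt((13.6418-5.9)/2) = sqrt(3.8709) = 1.9675

±(3.1258 + 1.9675i) i.e. 3.1258 + 1.9675i and -3.1258 - 1.9675i


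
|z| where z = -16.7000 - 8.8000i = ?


|z| = sqrt((-16.7)^2 + (-8.8)^2) = sqrt(278.89 + 77.44) = sqrt(356.33) = 18.8767

|z| = 18.8767


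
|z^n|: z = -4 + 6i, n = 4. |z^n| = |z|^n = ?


|z| = sqrt(16+36) = sqrt(52) = 7.2111
|z^4| = |z|^4 = (sqrt(52))^4 = 52^2 = 2704

|z^4| = 2704


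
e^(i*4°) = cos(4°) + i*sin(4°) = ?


cos(4°) = 0.9976
sin(4°) = 0.0698

e^(i*4°) = 0.9976 + 0.0698i


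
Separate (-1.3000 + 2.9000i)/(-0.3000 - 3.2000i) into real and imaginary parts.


Multiply by conjugate: (-1.3000 + 2.9000i)(-0.3000 + 3.2000i) / ((-0.3)^2 + (-3.2)^2)
Numerator real = -1.3*(-0.3) + 2.9*(-3.2) = -8.89
Numerator imag = 2.9*(-0.3) - (-1.3)*(-3.2) = -5.03
Denominator = 10.33
Re(z) = -8.89/10.33 = -0.8606
Im(z) = -5.03/10.33 = -0.4869

Re(z) = -0.8606, Im(z) = -0.4869


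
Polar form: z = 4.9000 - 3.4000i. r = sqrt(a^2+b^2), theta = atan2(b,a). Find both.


r = sqrt(24.01+11.56) = sqrt(35.57) = 5.9641
theta = atan2(-3.4, 4.9) = -34.7559 degrees

r = 5.9641, theta = -34.7559 degrees


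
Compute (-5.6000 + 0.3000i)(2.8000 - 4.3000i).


Real = -5.6*2.8 - 0.3*(-4.3) = -15.68 - (-1.29) = -14.39
Imag = -5.6*(-4.3) + 2.8*0.3 = 24.08 + 0.84 = 24.92

-14.3900 + 24.9200i


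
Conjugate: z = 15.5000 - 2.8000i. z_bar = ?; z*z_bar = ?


z_bar = 15.5000 + 2.8000i
z*z_bar = 15.5^2 + (-2.8)^2 = 240.25 + 7.84 = 248.09

z_bar = 15.5000 + 2.8000i, z*z_bar = 248.09


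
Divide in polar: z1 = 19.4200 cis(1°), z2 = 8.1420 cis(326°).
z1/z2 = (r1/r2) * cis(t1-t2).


r = 19.4200 / 8.1420 = 2.3852
theta = 1° - 326° = -325° = 35° (mod 360)

2.3852 cis(35°)


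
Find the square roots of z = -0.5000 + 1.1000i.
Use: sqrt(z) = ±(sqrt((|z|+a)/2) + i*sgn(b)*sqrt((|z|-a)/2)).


|z| = sqrt(0.25+1.21) = 1.2083
sqrt((|z|+a)/2) = sqrt((1.2083+(-0.5))/2) = sqrt(0.3542) = 0.5951
sqrt((|z|-a)/2) = sqrt((1.2083-(-0.5))/2) = sqrt(0.8542) = 0.9242

±(0.5951 + 0.9242i) i.e. 0.5951 + 0.9242i and -0.5951 - 0.9242i


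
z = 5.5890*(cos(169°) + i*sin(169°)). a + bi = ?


a = 5.5890*cos(169°) = 5.5890*(-0.98163) = -5.4863
b = 5.5890*sin(169°) = 5.5890*0.1908 = 1.0664

-5.4863 + 1.0664i


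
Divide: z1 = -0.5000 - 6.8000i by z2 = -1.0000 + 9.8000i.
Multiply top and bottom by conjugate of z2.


Conjugate of z2 = -1.0000 - 9.8000i
Numerator: (-0.5000 - 6.8000i)(-1.0000 - 9.8000i) = -66.1400 + 11.7000i
Denominator: (-1)^2 + 9.8^2 = 97.04
Result = (-66.1400 + 11.7000i)/97.04

-0.6816 + 0.1206i


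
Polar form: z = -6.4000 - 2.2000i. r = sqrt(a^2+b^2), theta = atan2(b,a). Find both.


r = sqrt(40.96+4.84) = sqrt(45.8) = 6.7676
theta = atan2(-2.2, -6.4) = -161.0296 degrees

r = 6.7676, theta = -161.0296 degrees


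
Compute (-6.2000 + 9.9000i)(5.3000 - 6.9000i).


Real = -6.2*5.3 - 9.9*(-6.9) = -32.86 - (-68.31) = 35.45
Imag = -6.2*(-6.9) + 5.3*9.9 = 42.78 + 52.47 = 95.25

35.4500 + 95.2500i


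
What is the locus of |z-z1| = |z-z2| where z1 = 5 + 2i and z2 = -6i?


Equal distances means the locus is the perpendicular bisector of z1 and z2.
Midpoint = ((5+0)/2, (2+(-6))/2) = (2.5000, -2.0000)

Perpendicular bisector through (2.5000, -2.0000)


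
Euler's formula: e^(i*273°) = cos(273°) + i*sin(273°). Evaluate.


cos(273°) = 0.0523
sin(273°) = -0.9986

e^(i*273°) = 0.0523 - 0.9986i


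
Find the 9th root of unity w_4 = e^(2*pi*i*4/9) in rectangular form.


Angle = 360*4/9 = 160°
a = cos(160°) = -0.9397
b = sin(160°) = 0.3420

-0.9397 + 0.3420i


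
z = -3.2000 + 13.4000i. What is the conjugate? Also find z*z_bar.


z_bar = -3.2000 - 13.4000i
z*z_bar = (-3.2)^2 + 13.4^2 = 10.24 + 179.56 = 189.8

z_bar = -3.2000 - 13.4000i, z*z_bar = 189.8


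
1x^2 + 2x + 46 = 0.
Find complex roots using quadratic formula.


disc = 2^2 - 4*1*46 = 4 - 184 = -180
sqrt(|disc|) = sqrt(180) = 13.4164
Real part = -2/(2*1) = -1.0000
Imag part = 13.4164/(2*1) = 6.7082

-1.0000 ± 6.7082i


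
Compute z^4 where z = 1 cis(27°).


r^4 = 1^4 = 1
n*theta = 4*27° = 108° = 108° (mod 360)
a = 1*cos(108°) = -0.3090
b = 1*sin(108°) = 0.9511

1 cis(108°) = -0.3090 + 0.9511i


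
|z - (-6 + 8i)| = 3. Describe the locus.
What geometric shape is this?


|z - z0| = r is a circle with center z0 and radius r.
Center = (-6, 8), radius = 3

Circle with center (-6, 8) and radius 3


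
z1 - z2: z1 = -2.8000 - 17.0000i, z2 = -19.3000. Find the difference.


Real: -2.8 + 19.3 = 16.5
Imag: -17 - 0 = -17

16.5000 - 17.0000i


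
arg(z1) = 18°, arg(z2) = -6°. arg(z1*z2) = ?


arg(z1*z2) = 18° - 6° = 12°
Normalized to (-180°, 180°]: 12°

12°


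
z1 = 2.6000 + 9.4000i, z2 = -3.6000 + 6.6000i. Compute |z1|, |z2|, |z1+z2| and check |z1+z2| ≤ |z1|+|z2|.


|z1| = sqrt(2.6^2 + 9.4^2) = sqrt(95.12) = 9.7529
|z2| = sqrt((-3.6)^2 + 6.6^2) = sqrt(56.52) = 7.5180
z1+z2 = -1.0000 + 16.0000i
|z1+z2| = sqrt(257) = 16.0312
|z1|+|z2| = 9.7529 + 7.5180 = 17.2709

|z1+z2| = 16.0312 ≤ |z1|+|z2| = 17.2709 (verified)


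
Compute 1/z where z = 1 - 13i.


|z|^2 = 1+169 = 170
1/z = (1 + 13i)/170

1/z = 0.0059 + 0.0765i


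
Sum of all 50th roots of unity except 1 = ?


With w = e^(2*pi*i/50), all 50 of the 50th roots of unity w^0 = 1, w, ..., w^(49) sum to 0: 1 + w + ... + w^(49) = (1 - w^50)/(1 - w) = 0 since w^50 = 1, w ≠ 1.
Removing the root 1: w + w^2 + ... + w^(49) = 0 - 1 = -1

Sum = -1


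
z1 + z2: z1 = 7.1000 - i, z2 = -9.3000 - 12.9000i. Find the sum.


Real: 7.1 - 9.3 = -2.2
Imag: -1 - 12.9 = -13.9

-2.2000 - 13.9000i


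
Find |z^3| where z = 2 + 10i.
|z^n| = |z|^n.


|z| = sqrt(4+100) = sqrt(104) = 10.1980
|z^3| = |z|^3 = (sqrt(104))^3 = 104*sqrt(104)

|z^3| = 104*sqrt(104) ≈ 1060.5961


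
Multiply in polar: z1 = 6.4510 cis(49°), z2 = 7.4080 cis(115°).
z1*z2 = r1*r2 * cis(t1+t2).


r = 6.4510 * 7.4080 = 47.7890
theta = 49° + 115° = 164° = 164° (mod 360)

47.7890 cis(164°)


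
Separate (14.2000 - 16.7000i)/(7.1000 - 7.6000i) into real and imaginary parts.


Multiply by conjugate: (14.2000 - 16.7000i)(7.1000 + 7.6000i) / (7.1^2 + (-7.6)^2)
Numerator real = 14.2*7.1 - (16.7)*(-7.6) = 227.74
Numerator imag = -16.7*7.1 - 14.2*(-7.6) = -10.65
Denominator = 108.17
Re(z) = 227.74/108.17 = 2.1054
Im(z) = -10.65/108.17 = -0.0985

Re(z) = 2.1054, Im(z) = -0.0985


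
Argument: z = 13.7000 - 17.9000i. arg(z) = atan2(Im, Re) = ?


Re = 13.7, Im = -17.9
arg = atan2(-17.9, 13.7) = -52.5709 degrees

arg(z) = -52.5709 degrees


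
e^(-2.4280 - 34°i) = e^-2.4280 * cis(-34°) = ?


e^-2.4280 = 0.0882
cos(-34°) = 0.829
sin(-34°) = -0.5592
Real = 0.0882*0.829 = 0.0731
Imag = 0.0882*(-0.5592) = -0.0493

0.0731 - 0.0493i


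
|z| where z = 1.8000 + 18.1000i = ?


|z| = sqrt(1.8^2 + 18.1^2) = sqrt(3.24 + 327.61) = sqrt(330.85) = 18.1893

|z| = 18.1893


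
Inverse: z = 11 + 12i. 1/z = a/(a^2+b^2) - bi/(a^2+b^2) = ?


|z|^2 = 121+144 = 265
1/z = (11 - 12i)/265

1/z = 0.0415 - 0.0453i


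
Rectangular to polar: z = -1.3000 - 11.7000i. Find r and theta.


r = sqrt(1.69+136.89) = sqrt(138.58) = 11.7720
theta = atan2(-11.7, -1.3) = -96.3402 degrees

r = 11.7720, theta = -96.3402 degrees


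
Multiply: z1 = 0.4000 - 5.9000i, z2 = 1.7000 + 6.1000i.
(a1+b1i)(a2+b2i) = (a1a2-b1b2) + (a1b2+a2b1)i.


Real = 0.4*1.7 - (-5.9)*6.1 = 0.68 - (-35.99) = 36.67
Imag = 0.4*6.1 + 1.7*(-5.9) = 2.44 - (10.03) = -7.59

36.6700 - 7.5900i


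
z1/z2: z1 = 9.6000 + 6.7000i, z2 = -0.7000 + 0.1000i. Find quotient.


Conjugate of z2 = -0.7000 - 0.1000i
Numerator: (9.6000 + 6.7000i)(-0.7000 - 0.1000i) = -6.0500 - 5.6500i
Denominator: (-0.7)^2 + 0.1^2 = 0.5
Result = (-6.0500 - 5.6500i)/0.5

-12.1000 - 11.3000i


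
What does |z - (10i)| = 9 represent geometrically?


|z - z0| = r is a circle with center z0 and radius r.
Center = (0, 10), radius = 9

Circle with center (0, 10) and radius 9


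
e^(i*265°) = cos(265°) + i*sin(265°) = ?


cos(265°) = -0.0872
sin(265°) = -0.9962

e^(i*265°) = -0.0872 - 0.9962i


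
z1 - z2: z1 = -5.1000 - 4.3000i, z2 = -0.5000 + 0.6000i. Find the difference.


Real: -5.1 + 0.5 = -4.6
Imag: -4.3 - 0.6 = -4.9

-4.6000 - 4.9000i


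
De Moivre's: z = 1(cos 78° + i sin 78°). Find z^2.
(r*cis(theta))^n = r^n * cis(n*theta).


r^2 = 1^2 = 1
n*theta = 2*78° = 156° = 156° (mod 360)
a = 1*cos(156°) = -0.9135
b = 1*sin(156°) = 0.4067

1 cis(156°) = -0.9135 + 0.4067i


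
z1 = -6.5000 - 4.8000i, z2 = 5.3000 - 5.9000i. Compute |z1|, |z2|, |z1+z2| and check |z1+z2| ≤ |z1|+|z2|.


|z1| = sqrt((-6.5)^2 + (-4.8)^2) = sqrt(65.29) = 8.0802
|z2| = sqrt(5.3^2 + (-5.9)^2) = sqrt(62.9) = 7.9310
z1+z2 = -1.2000 - 10.7000i
|z1+z2| = sqrt(115.93) = 10.7671
|z1|+|z2| = 8.0802 + 7.9310 = 16.0112

|z1+z2| = 10.7671 ≤ |z1|+|z2| = 16.0112 (verified)


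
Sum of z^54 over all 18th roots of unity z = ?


The roots are w_k = w^k with w = e^(2*pi*i/18), and (w^k)^54 = (w^54)^k.
So S = 1 + u + u^2 + ... + u^(17) with u = w^54.
54 = 3*18 + 0, so 54 is a multiple of 18 and u = (w^18)^3 = 1.
Every one of the 18 terms equals 1: S = 18

S = 18


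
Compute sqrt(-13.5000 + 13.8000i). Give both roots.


|z| = sqrt(182.25+190.44) = 19.3052
sqrt((|z|+a)/2) = sqrt((19.3052+(-13.5))/2) = sqrt(2.9026) = 1.7037
sqrt((|z|-a)/2) = sqrt((19.3052-(-13.5))/2) = sqrt(16.4026) = 4.0500

±(1.7037 + 4.0500i) i.e. 1.7037 + 4.0500i and -1.7037 - 4.0500i


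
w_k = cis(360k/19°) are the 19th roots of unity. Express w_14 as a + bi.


Angle = 360*14/19 = 265.2632°
a = cos(265.2632°) = -0.0826
b = sin(265.2632°) = -0.9966

-0.0826 - 0.9966i


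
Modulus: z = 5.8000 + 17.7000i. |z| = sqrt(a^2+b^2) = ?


|z| = sqrt(5.8^2 + 17.7^2) = sqrt(33.64 + 313.29) = sqrt(346.93) = 18.6261

|z| = 18.6261


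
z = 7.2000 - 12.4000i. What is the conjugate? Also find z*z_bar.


z_bar = 7.2000 + 12.4000i
z*z_bar = 7.2^2 + (-12.4)^2 = 51.84 + 153.76 = 205.6

z_bar = 7.2000 + 12.4000i, z*z_bar = 205.6


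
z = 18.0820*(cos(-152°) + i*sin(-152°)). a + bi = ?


a = 18.0820*cos(-152°) = 18.0820*(-0.88295) = -15.9655
b = 18.0820*sin(-152°) = 18.0820*(-0.46947) = -8.4890

-15.9655 - 8.4890i


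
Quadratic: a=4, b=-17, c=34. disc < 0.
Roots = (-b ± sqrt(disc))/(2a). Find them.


disc = (-17)^2 - 4*4*34 = 289 - 544 = -255
sqrt(|disc|) = sqrt(255) = 15.9687
Real part = 17/(2*4) = 2.1250
Imag part = 15.9687/(2*4) = 1.9961

2.1250 ± 1.9961i


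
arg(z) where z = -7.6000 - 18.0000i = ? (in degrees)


Re = -7.6, Im = -18
arg = atan2(-18, -7.6) = -112.8906 degrees

arg(z) = -112.8906 degrees


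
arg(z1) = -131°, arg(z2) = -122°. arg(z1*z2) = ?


arg(z1*z2) = -131° - 122° = -253°
Normalized to (-180°, 180°]: 107°

107°


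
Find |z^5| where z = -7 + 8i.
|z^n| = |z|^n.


|z| = sqrt(49+64) = sqrt(113) = 10.6301
|z^5| = |z|^5 = (sqrt(113))^5 = 113^2 * sqrt(113) = 12769*sqrt(113)

|z^5| = 12769*sqrt(113) ≈ 135736.3319


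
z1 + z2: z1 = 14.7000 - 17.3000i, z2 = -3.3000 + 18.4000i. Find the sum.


Real: 14.7 - 3.3 = 11.4
Imag: -17.3 + 18.4 = 1.1

11.4000 + 1.1000i


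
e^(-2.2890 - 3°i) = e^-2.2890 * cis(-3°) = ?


e^-2.2890 = 0.10137
cos(-3°) = 0.9986
sin(-3°) = -0.0523
Real = 0.10137*0.9986 = 0.1012
Imag = 0.10137*(-0.0523) = -0.0053

0.1012 - 0.0053i


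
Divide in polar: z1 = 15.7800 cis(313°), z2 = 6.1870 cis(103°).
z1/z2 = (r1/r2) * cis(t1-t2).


r = 15.7800 / 6.1870 = 2.5505
theta = 313° - 103° = 210° = 210° (mod 360)

2.5505 cis(210°)


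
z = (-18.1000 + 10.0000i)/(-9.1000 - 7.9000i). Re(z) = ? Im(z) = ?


Multiply by conjugate: (-18.1000 + 10.0000i)(-9.1000 + 7.9000i) / ((-9.1)^2 + (-7.9)^2)
Numerator real = -18.1*(-9.1) + 10*(-7.9) = 85.71
Numerator imag = 10*(-9.1) - (-18.1)*(-7.9) = -233.99
Denominator = 145.22
Re(z) = 85.71/145.22 = 0.5902
Im(z) = -233.99/145.22 = -1.6113

Re(z) = 0.5902, Im(z) = -1.6113


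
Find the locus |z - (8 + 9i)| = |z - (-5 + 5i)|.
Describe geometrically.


Equal distances means the locus is the perpendicular bisector of z1 and z2.
Midpoint = ((8+(-5))/2, (9+5)/2) = (1.5000, 7.0000)

Perpendicular bisector through (1.5000, 7.0000)


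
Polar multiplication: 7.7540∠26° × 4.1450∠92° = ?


r = 7.7540 * 4.1450 = 32.1403
theta = 26° + 92° = 118° = 118° (mod 360)

32.1403 cis(118°)


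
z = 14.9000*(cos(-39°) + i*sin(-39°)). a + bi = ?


a = 14.9000*cos(-39°) = 14.9000*0.77715 = 11.5795
b = 14.9000*sin(-39°) = 14.9000*(-0.62932) = -9.3769

11.5795 - 9.3769i


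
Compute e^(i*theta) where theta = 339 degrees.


cos(339°) = 0.9336
sin(339°) = -0.3584

e^(i*339°) = 0.9336 - 0.3584i


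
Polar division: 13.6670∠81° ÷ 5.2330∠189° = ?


r = 13.6670 / 5.2330 = 2.6117
theta = 81° - 189° = -108° = 252° (mod 360)

2.6117 cis(252°)


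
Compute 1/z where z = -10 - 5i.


|z|^2 = 100+25 = 125
1/z = (-10 + 5i)/125

1/z = -0.0800 + 0.0400i


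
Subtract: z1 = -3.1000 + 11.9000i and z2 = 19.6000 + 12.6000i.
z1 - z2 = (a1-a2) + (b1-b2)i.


Real: -3.1 - 19.6 = -22.7
Imag: 11.9 - 12.6 = -0.7

-22.7000 - 0.7000i


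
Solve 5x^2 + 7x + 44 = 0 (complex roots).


disc = 7^2 - 4*5*44 = 49 - 880 = -831
sqrt(|disc|) = sqrt(831) = 28.8271
Real part = -7/(2*5) = -0.7000
Imag part = 28.8271/(2*5) = 2.8827

-0.7000 ± 2.8827i


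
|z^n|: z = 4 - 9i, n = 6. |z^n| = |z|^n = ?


|z| = sqrt(16+81) = sqrt(97) = 9.8489
|z^6| = |z|^6 = (sqrt(97))^6 = 97^3 = 912673

|z^6| = 912673


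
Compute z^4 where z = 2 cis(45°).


r^4 = 2^4 = 16
n*theta = 4*45° = 180° = 180° (mod 360)
a = 16*cos(180°) = -16.0000
b = 16*sin(180°) = 0

16 cis(180°) = -16.0000 + 0i


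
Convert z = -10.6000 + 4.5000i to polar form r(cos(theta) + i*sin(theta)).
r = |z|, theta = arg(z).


r = sqrt(112.36+20.25) = sqrt(132.61) = 11.5156
theta = atan2(4.5, -10.6) = 156.9974 degrees

r = 11.5156, theta = 156.9974 degrees


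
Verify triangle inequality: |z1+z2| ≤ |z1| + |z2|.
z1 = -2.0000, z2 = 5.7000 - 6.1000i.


|z1| = sqrt((-2)^2 + 0^2) = sqrt(4) = 2.0000
|z2| = sqrt(5.7^2 + (-6.1)^2) = sqrt(69.7) = 8.3487
z1+z2 = 3.7000 - 6.1000i
|z1+z2| = sqrt(50.9) = 7.1344
|z1|+|z2| = 2.0000 + 8.3487 = 10.3487

|z1+z2| = 7.1344 ≤ |z1|+|z2| = 10.3487 (verified)


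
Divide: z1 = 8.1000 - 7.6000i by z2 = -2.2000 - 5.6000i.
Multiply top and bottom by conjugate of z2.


Conjugate of z2 = -2.2000 + 5.6000i
Numerator: (8.1000 - 7.6000i)(-2.2000 + 5.6000i) = 24.7400 + 62.0800i
Denominator: (-2.2)^2 + (-5.6)^2 = 36.2
Result = (24.7400 + 62.0800i)/36.2

0.6834 + 1.7149i


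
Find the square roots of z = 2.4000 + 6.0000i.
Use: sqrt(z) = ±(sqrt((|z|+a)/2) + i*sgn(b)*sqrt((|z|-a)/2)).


|z| = sqrt(5.76+36) = 6.4622
sqrt((|z|+a)/2) = sqrt((6.4622+2.4)/2) = sqrt(4.4311) = 2.1050
sqrt((|z|-a)/2) = sqrt((6.4622-2.4)/2) = sqrt(2.0311) = 1.4252

±(2.1050 + 1.4252i) i.e. 2.1050 + 1.4252i and -2.1050 - 1.4252i


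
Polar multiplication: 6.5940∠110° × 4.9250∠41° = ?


r = 6.5940 * 4.9250 = 32.4755
theta = 110° + 41° = 151° = 151° (mod 360)

32.4755 cis(151°)


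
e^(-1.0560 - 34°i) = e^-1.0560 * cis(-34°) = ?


e^-1.0560 = 0.34784
cos(-34°) = 0.829
sin(-34°) = -0.5592
Real = 0.34784*0.829 = 0.2884
Imag = 0.34784*(-0.5592) = -0.1945

0.2884 - 0.1945i


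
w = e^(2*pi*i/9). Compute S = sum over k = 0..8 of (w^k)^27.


The roots are w_k = w^k with w = e^(2*pi*i/9), and (w^k)^27 = (w^27)^k.
So S = 1 + u + u^2 + ... + u^(8) with u = w^27.
27 = 3*9 + 0, so 27 is a multiple of 9 and u = (w^9)^3 = 1.
Every one of the 9 terms equals 1: S = 9

S = 9


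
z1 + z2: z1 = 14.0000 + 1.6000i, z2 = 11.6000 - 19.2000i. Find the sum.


Real: 14 + 11.6 = 25.6
Imag: 1.6 - 19.2 = -17.6

25.6000 - 17.6000i


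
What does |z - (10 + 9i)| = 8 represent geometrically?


|z - z0| = r is a circle with center z0 and radius r.
Center = (10, 9), radius = 8

Circle with center (10, 9) and radius 8


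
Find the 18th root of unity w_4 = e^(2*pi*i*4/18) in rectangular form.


Angle = 360*4/18 = 80°
a = cos(80°) = 0.1736
b = sin(80°) = 0.9848

0.1736 + 0.9848i


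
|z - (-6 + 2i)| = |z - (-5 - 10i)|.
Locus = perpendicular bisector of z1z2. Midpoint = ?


Equal distances means the locus is the perpendicular bisector of z1 and z2.
Midpoint = ((-6+(-5))/2, (2+(-10))/2) = (-5.5000, -4.0000)

Perpendicular bisector through (-5.5000, -4.0000)


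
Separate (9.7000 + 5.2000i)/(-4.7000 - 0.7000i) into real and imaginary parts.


Multiply by conjugate: (9.7000 + 5.2000i)(-4.7000 + 0.7000i) / ((-4.7)^2 + (-0.7)^2)
Numerator real = 9.7*(-4.7) + 5.2*(-0.7) = -49.23
Numerator imag = 5.2*(-4.7) - 9.7*(-0.7) = -17.65
Denominator = 22.58
Re(z) = -49.23/22.58 = -2.1802
Im(z) = -17.65/22.58 = -0.7817

Re(z) = -2.1802, Im(z) = -0.7817


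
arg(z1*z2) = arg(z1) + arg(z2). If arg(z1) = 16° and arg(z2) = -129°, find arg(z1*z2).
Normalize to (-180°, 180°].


arg(z1*z2) = 16° - 129° = -113°
Normalized to (-180°, 180°]: -113°

-113°


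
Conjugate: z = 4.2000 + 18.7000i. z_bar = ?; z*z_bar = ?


z_bar = 4.2000 - 18.7000i
z*z_bar = 4.2^2 + 18.7^2 = 17.64 + 349.69 = 367.33

z_bar = 4.2000 - 18.7000i, z*z_bar = 367.33


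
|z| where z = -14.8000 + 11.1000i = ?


|z| = sqrt((-14.8)^2 + 11.1^2) = sqrt(219.04 + 123.21) = sqrt(342.25) = 18.5000

|z| = 18.5000


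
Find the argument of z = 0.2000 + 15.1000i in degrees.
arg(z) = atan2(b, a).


Re = 0.2, Im = 15.1
arg = atan2(15.1, 0.2) = 89.2412 degrees

arg(z) = 89.2412 degrees


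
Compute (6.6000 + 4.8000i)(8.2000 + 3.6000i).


Real = 6.6*8.2 - 4.8*3.6 = 54.12 - 17.28 = 36.84
Imag = 6.6*3.6 + 8.2*4.8 = 23.76 + 39.36 = 63.12

36.8400 + 63.1200i


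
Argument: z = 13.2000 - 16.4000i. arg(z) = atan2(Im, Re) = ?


Re = 13.2, Im = -16.4
arg = atan2(-16.4, 13.2) = -51.1702 degrees

arg(z) = -51.1702 degrees


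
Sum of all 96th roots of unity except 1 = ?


With w = e^(2*pi*i/96), all 96 of the 96th roots of unity w^0 = 1, w, ..., w^(95) sum to 0: 1 + w + ... + w^(95) = (1 - w^96)/(1 - w) = 0 since w^96 = 1, w ≠ 1.
Removing the root 1: w + w^2 + ... + w^(95) = 0 - 1 = -1

Sum = -1


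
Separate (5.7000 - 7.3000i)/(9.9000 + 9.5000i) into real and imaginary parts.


Multiply by conjugate: (5.7000 - 7.3000i)(9.9000 - 9.5000i) / (9.9^2 + 9.5^2)
Numerator real = 5.7*9.9 - (7.3)*9.5 = -12.92
Numerator imag = -7.3*9.9 - 5.7*9.5 = -126.42
Denominator = 188.26
Re(z) = -12.92/188.26 = -0.0686
Im(z) = -126.42/188.26 = -0.6715

Re(z) = -0.0686, Im(z) = -0.6715


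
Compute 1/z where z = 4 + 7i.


|z|^2 = 16+49 = 65
1/z = (4 - 7i)/65

1/z = 0.0615 - 0.1077i


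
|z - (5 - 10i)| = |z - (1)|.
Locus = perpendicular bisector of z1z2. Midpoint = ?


Equal distances means the locus is the perpendicular bisector of z1 and z2.
Midpoint = ((5+1)/2, (-10+0)/2) = (3.0000, -5.0000)

Perpendicular bisector through (3.0000, -5.0000)


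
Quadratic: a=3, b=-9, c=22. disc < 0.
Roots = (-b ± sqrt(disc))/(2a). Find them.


disc = (-9)^2 - 4*3*22 = 81 - 264 = -183
sqrt(|disc|) = sqrt(183) = 13.5277
Real part = 9/(2*3) = 1.5000
Imag part = 13.5277/(2*3) = 2.2546

1.5000 ± 2.2546i


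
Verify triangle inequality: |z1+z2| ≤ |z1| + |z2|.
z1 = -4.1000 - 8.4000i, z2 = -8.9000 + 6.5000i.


|z1| = sqrt((-4.1)^2 + (-8.4)^2) = sqrt(87.37) = 9.3472
|z2| = sqrt((-8.9)^2 + 6.5^2) = sqrt(121.46) = 11.0209
z1+z2 = -13.0000 - 1.9000i
|z1+z2| = sqrt(172.61) = 13.1381
|z1|+|z2| = 9.3472 + 11.0209 = 20.3681

|z1+z2| = 13.1381 ≤ |z1|+|z2| = 20.3681 (verified)


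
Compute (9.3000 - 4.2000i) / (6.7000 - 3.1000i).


Conjugate of z2 = 6.7000 + 3.1000i
Numerator: (9.3000 - 4.2000i)(6.7000 + 3.1000i) = 75.3300 + 0.6900i
Denominator: 6.7^2 + (-3.1)^2 = 54.5
Result = (75.3300 + 0.6900i)/54.5

1.3822 + 0.0127i


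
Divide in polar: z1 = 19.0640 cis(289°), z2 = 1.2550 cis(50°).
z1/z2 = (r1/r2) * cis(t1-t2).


r = 19.0640 / 1.2550 = 15.1904
theta = 289° - 50° = 239° = 239° (mod 360)

15.1904 cis(239°)


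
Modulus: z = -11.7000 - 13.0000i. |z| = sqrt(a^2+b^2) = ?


|z| = sqrt((-11.7)^2 + (-13)^2) = sqrt(136.89 + 169) = sqrt(305.89) = 17.4897

|z| = 17.4897


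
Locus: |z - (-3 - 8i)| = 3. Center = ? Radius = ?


|z - z0| = r is a circle with center z0 and radius r.
Center = (-3, -8), radius = 3

Circle with center (-3, -8) and radius 3


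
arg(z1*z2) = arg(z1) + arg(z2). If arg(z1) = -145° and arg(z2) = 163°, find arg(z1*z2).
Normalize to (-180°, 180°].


arg(z1*z2) = -145° + 163° = 18°
Normalized to (-180°, 180°]: 18°

18°


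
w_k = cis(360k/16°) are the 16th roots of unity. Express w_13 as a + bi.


Angle = 360*13/16 = 292.5°
a = cos(292.5°) = 0.3827
b = sin(292.5°) = -0.9239

0.3827 - 0.9239i


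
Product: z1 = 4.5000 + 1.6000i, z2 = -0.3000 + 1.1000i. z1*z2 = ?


Real = 4.5*(-0.3) - 1.6*1.1 = -1.35 - 1.76 = -3.11
Imag = 4.5*1.1 - (0.3)*1.6 = 4.95 - (0.48) = 4.47

-3.1100 + 4.4700i


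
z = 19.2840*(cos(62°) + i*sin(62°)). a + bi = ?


a = 19.2840*cos(62°) = 19.2840*0.46947 = 9.0533
b = 19.2840*sin(62°) = 19.2840*0.88295 = 17.0268

9.0533 + 17.0268i


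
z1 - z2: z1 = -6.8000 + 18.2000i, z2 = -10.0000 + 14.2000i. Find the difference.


Real: -6.8 + 10 = 3.2
Imag: 18.2 - 14.2 = 4

3.2000 + 4.0000i


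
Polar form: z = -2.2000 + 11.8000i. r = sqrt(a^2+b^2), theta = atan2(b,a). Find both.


r = sqrt(4.84+139.24) = sqrt(144.08) = 12.0033
theta = atan2(11.8, -2.2) = 100.5610 degrees

r = 12.0033, theta = 100.5610 degrees


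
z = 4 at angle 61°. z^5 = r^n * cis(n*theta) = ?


r^5 = 4^5 = 1024
n*theta = 5*61° = 305° = 305° (mod 360)
a = 1024*cos(305°) = 587.3423
b = 1024*sin(305°) = -838.8117

1024 cis(305°) = 587.3423 - 838.8117i


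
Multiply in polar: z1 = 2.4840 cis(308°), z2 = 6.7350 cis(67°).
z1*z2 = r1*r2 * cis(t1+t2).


r = 2.4840 * 6.7350 = 16.7297
theta = 308° + 67° = 375° = 15° (mod 360)

16.7297 cis(15°)


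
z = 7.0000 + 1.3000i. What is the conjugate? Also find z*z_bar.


z_bar = 7.0000 - 1.3000i
z*z_bar = 7^2 + 1.3^2 = 49 + 1.69 = 50.69

z_bar = 7.0000 - 1.3000i, z*z_bar = 50.69


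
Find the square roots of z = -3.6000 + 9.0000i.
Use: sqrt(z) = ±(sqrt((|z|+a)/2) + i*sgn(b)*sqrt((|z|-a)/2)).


|z| = sqrt(12.96+81) = 9.6933
sqrt((|z|+a)/2) = sqrt((9.6933+(-3.6))/2) = sqrt(3.0466) = 1.7455
sqrt((|z|-a)/2) = sqrt((9.6933-(-3.6))/2) = sqrt(6.6466) = 2.5781

±(1.7455 + 2.5781i) i.e. 1.7455 + 2.5781i and -1.7455 - 2.5781i


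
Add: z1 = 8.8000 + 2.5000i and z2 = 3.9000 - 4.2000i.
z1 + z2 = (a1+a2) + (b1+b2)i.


Real: 8.8 + 3.9 = 12.7
Imag: 2.5 - 4.2 = -1.7

12.7000 - 1.7000i


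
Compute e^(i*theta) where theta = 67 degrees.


cos(67°) = 0.3907
sin(67°) = 0.9205

e^(i*67°) = 0.3907 + 0.9205i


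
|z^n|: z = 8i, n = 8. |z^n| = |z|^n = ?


|z| = sqrt(0+64) = sqrt(64) = 8
|z^8| = |z|^8 = 8^8 = 16777216

|z^8| = 16777216


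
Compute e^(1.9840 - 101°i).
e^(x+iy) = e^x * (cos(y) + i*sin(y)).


e^1.9840 = 7.2718
cos(-101°) = -0.1908
sin(-101°) = -0.98163
Real = 7.2718*(-0.1908) = -1.3875
Imag = 7.2718*(-0.98163) = -7.1382

-1.3875 - 7.1382i


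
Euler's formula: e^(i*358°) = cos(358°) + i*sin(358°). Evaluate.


cos(358°) = 0.9994
sin(358°) = -0.0349

e^(i*358°) = 0.9994 - 0.0349i


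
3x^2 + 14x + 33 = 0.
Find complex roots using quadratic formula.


disc = 14^2 - 4*3*33 = 196 - 396 = -200
sqrt(|disc|) = sqrt(200) = 14.1421
Real part = -14/(2*3) = -2.3333
Imag part = 14.1421/(2*3) = 2.3570

-2.3333 ± 2.3570i


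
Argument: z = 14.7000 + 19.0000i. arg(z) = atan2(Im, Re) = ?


Re = 14.7, Im = 19
arg = atan2(19, 14.7) = 52.2714 degrees

arg(z) = 52.2714 degrees


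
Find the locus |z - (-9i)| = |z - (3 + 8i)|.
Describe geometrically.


Equal distances means the locus is the perpendicular bisector of z1 and z2.
Midpoint = ((0+3)/2, (-9+8)/2) = (1.5000, -0.5000)

Perpendicular bisector through (1.5000, -0.5000)


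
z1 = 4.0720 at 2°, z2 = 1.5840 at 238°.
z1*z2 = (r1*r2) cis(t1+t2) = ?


r = 4.0720 * 1.5840 = 6.4500
theta = 2° + 238° = 240° = 240° (mod 360)

6.4500 cis(240°)


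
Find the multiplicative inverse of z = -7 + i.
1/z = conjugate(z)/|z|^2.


|z|^2 = 49+1 = 50
1/z = (-7 - 1i)/50

1/z = -0.1400 - 0.0200i


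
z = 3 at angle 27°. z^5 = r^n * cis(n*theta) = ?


r^5 = 3^5 = 243
n*theta = 5*27° = 135° = 135° (mod 360)
a = 243*cos(135°) = -171.8269
b = 243*sin(135°) = 171.8269

243 cis(135°) = -171.8269 + 171.8269i


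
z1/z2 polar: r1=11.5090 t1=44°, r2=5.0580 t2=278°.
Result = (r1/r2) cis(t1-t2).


r = 11.5090 / 5.0580 = 2.2754
theta = 44° - 278° = -234° = 126° (mod 360)

2.2754 cis(126°)


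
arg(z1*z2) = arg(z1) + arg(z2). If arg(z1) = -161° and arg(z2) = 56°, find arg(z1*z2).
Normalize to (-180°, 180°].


arg(z1*z2) = -161° + 56° = -105°
Normalized to (-180°, 180°]: -105°

-105°


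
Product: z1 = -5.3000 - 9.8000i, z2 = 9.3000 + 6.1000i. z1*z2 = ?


Real = -5.3*9.3 - (-9.8)*6.1 = -49.29 - (-59.78) = 10.49
Imag = -5.3*6.1 + 9.3*(-9.8) = -32.33 - (91.14) = -123.47

10.4900 - 123.4700i


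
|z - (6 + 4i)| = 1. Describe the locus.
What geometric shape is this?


|z - z0| = r is a circle with center z0 and radius r.
Center = (6, 4), radius = 1

Circle with center (6, 4) and radius 1


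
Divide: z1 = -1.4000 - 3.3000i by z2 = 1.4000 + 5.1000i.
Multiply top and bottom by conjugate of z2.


Conjugate of z2 = 1.4000 - 5.1000i
Numerator: (-1.4000 - 3.3000i)(1.4000 - 5.1000i) = -18.7900 + 2.5200i
Denominator: 1.4^2 + 5.1^2 = 27.97
Result = (-18.7900 + 2.5200i)/27.97

-0.6718 + 0.0901i


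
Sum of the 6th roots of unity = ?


The sum of all 6th roots of unity is 0.
Geometric series: (1 - w^6)/(1 - w) = (1-1)/(1-w) = 0 since w^6 = 1, w ≠ 1.
Alternatively: coefficient of z^5 in z^6 - 1 is 0.

0


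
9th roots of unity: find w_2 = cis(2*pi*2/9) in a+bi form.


Angle = 360*2/9 = 80°
a = cos(80°) = 0.1736
b = sin(80°) = 0.9848

0.1736 + 0.9848i


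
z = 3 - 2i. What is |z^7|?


|z| = sqrt(9+4) = sqrt(13) = 3.6056
|z^7| = |z|^7 = (sqrt(13))^7 = 13^3 * sqrt(13) = 2197*sqrt(13)

|z^7| = 2197*sqrt(13) ≈ 7921.3962


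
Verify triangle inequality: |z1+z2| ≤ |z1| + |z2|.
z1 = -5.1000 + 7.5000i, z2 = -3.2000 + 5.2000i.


|z1| = sqrt((-5.1)^2 + 7.5^2) = sqrt(82.26) = 9.0697
|z2| = sqrt((-3.2)^2 + 5.2^2) = sqrt(37.28) = 6.1057
z1+z2 = -8.3000 + 12.7000i
|z1+z2| = sqrt(230.18) = 15.1717
|z1|+|z2| = 9.0697 + 6.1057 = 15.1754

|z1+z2| = 15.1717 ≤ |z1|+|z2| = 15.1754 (verified)


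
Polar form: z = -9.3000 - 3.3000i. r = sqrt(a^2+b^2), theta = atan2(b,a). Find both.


r = sqrt(86.49+10.89) = sqrt(97.38) = 9.8681
theta = atan2(-3.3, -9.3) = -160.4633 degrees

r = 9.8681, theta = -160.4633 degrees


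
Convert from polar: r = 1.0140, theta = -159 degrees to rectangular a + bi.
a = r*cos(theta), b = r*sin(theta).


a = 1.0140*cos(-159°) = 1.0140*(-0.9336) = -0.9467
b = 1.0140*sin(-159°) = 1.0140*(-0.3584) = -0.3634

-0.9467 - 0.3634i


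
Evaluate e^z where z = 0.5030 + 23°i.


e^0.5030 = 1.6537
cos(23°) = 0.9205
sin(23°) = 0.3907
Real = 1.6537*0.9205 = 1.5222
Imag = 1.6537*0.3907 = 0.6461

1.5222 + 0.6461i


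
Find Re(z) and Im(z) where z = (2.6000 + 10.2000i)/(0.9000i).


Multiply by conjugate: (2.6000 + 10.2000i)(-0.9000i) / (0^2 + 0.9^2)
Numerator real = 2.6*0 + 10.2*0.9 = 9.18
Numerator imag = 10.2*0 - 2.6*0.9 = -2.34
Denominator = 0.81
Re(z) = 9.18/0.81 = 11.3333
Im(z) = -2.34/0.81 = -2.8889

Re(z) = 11.3333, Im(z) = -2.8889


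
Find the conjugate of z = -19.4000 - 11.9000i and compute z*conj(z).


z_bar = -19.4000 + 11.9000i
z*z_bar = (-19.4)^2 + (-11.9)^2 = 376.36 + 141.61 = 517.97

z_bar = -19.4000 + 11.9000i, z*z_bar = 517.97


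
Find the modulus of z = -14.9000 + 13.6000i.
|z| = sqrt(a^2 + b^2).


|z| = sqrt((-14.9)^2 + 13.6^2) = sqrt(222.01 + 184.96) = sqrt(406.97) = 20.1735

|z| = 20.1735


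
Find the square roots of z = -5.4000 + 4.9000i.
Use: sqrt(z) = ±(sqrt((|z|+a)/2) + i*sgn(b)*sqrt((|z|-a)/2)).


|z| = sqrt(29.16+24.01) = 7.2918
sqrt((|z|+a)/2) = sqrt((7.2918+(-5.4))/2) = sqrt(0.9459) = 0.9726
sqrt((|z|-a)/2) = sqrt((7.2918-(-5.4))/2) = sqrt(6.3459) = 2.5191

±(0.9726 + 2.5191i) i.e. 0.9726 + 2.5191i and -0.9726 - 2.5191i


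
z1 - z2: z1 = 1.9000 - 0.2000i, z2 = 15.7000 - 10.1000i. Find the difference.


Real: 1.9 - 15.7 = -13.8
Imag: -0.2 + 10.1 = 9.9

-13.8000 + 9.9000i


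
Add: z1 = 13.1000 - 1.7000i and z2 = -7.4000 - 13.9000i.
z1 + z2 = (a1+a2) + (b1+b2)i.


Real: 13.1 - 7.4 = 5.7
Imag: -1.7 - 13.9 = -15.6

5.7000 - 15.6000i


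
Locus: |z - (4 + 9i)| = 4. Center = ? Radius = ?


|z - z0| = r is a circle with center z0 and radius r.
Center = (4, 9), radius = 4

Circle with center (4, 9) and radius 4


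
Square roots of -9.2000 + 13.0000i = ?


|z| = sqrt(84.64+169) = 15.9261
sqrt((|z|+a)/2) = sqrt((15.9261+(-9.2))/2) = sqrt(3.3630) = 1.8339
sqrt((|z|-a)/2) = sqrt((15.9261-(-9.2))/2) = sqrt(12.5630) = 3.5444

±(1.8339 + 3.5444i) i.e. 1.8339 + 3.5444i and -1.8339 - 3.5444i


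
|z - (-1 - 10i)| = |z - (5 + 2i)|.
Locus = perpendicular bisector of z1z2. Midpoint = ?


Equal distances means the locus is the perpendicular bisector of z1 and z2.
Midpoint = ((-1+5)/2, (-10+2)/2) = (2.0000, -4.0000)

Perpendicular bisector through (2.0000, -4.0000)


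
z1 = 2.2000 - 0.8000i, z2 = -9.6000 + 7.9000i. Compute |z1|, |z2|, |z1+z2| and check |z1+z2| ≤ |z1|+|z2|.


|z1| = sqrt(2.2^2 + (-0.8)^2) = sqrt(5.48) = 2.3409
|z2| = sqrt((-9.6)^2 + 7.9^2) = sqrt(154.57) = 12.4326
z1+z2 = -7.4000 + 7.1000i
|z1+z2| = sqrt(105.17) = 10.2552
|z1|+|z2| = 2.3409 + 12.4326 = 14.7735

|z1+z2| = 10.2552 ≤ |z1|+|z2| = 14.7735 (verified)


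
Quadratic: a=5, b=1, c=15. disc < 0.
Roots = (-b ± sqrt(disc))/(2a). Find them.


disc = 1^2 - 4*5*15 = 1 - 300 = -299
sqrt(|disc|) = sqrt(299) = 17.2916
Real part = -1/(2*5) = -0.1000
Imag part = 17.2916/(2*5) = 1.7292

-0.1000 ± 1.7292i


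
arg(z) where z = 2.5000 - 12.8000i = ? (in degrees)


Re = 2.5, Im = -12.8
arg = atan2(-12.8, 2.5) = -78.9485 degrees

arg(z) = -78.9485 degrees


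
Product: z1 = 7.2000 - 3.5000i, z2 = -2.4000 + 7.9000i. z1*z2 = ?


Real = 7.2*(-2.4) - (-3.5)*7.9 = -17.28 - (-27.65) = 10.37
Imag = 7.2*7.9 - (2.4)*(-3.5) = 56.88 + 8.4 = 65.28

10.3700 + 65.2800i


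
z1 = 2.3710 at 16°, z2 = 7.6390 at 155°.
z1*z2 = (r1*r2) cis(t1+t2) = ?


r = 2.3710 * 7.6390 = 18.1121
theta = 16° + 155° = 171° = 171° (mod 360)

18.1121 cis(171°)


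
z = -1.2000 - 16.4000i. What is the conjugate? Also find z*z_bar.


z_bar = -1.2000 + 16.4000i
z*z_bar = (-1.2)^2 + (-16.4)^2 = 1.44 + 268.96 = 270.4

z_bar = -1.2000 + 16.4000i, z*z_bar = 270.4


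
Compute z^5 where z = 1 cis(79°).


r^5 = 1^5 = 1
n*theta = 5*79° = 395° = 35° (mod 360)
a = 1*cos(35°) = 0.8192
b = 1*sin(35°) = 0.5736

1 cis(35°) = 0.8192 + 0.5736i


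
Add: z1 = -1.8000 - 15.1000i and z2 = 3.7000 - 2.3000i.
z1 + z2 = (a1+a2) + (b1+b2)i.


Real: -1.8 + 3.7 = 1.9
Imag: -15.1 - 2.3 = -17.4

1.9000 - 17.4000i


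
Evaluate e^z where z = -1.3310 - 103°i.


e^-1.3310 = 0.2642
cos(-103°) = -0.225
sin(-103°) = -0.9744
Real = 0.2642*(-0.225) = -0.0594
Imag = 0.2642*(-0.9744) = -0.2574

-0.0594 - 0.2574i


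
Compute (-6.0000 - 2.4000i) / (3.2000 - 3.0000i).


Conjugate of z2 = 3.2000 + 3.0000i
Numerator: (-6.0000 - 2.4000i)(3.2000 + 3.0000i) = -12.0000 - 25.6800i
Denominator: 3.2^2 + (-3)^2 = 19.24
Result = (-12.0000 - 25.6800i)/19.24

-0.6237 - 1.3347i


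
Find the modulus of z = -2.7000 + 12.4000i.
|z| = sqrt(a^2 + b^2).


|z| = sqrt((-2.7)^2 + 12.4^2) = sqrt(7.29 + 153.76) = sqrt(161.05) = 12.6905

|z| = 12.6905


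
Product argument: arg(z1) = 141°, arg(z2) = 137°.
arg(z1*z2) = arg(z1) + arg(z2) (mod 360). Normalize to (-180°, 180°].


arg(z1*z2) = 141° + 137° = 278°
Normalized to (-180°, 180°]: -82°

-82°


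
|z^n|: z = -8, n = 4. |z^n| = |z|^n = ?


|z| = sqrt(64+0) = sqrt(64) = 8
|z^4| = |z|^4 = 8^4 = 4096

|z^4| = 4096


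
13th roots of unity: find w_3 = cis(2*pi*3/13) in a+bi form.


Angle = 360*3/13 = 83.0769°
a = cos(83.0769°) = 0.1205
b = sin(83.0769°) = 0.9927

0.1205 + 0.9927i


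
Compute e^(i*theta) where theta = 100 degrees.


cos(100°) = -0.1736
sin(100°) = 0.9848

e^(i*100°) = -0.1736 + 0.9848i


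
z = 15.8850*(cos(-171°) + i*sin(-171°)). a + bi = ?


a = 15.8850*cos(-171°) = 15.8850*(-0.987688) = -15.6894
b = 15.8850*sin(-171°) = 15.8850*(-0.156434) = -2.4850

-15.6894 - 2.4850i


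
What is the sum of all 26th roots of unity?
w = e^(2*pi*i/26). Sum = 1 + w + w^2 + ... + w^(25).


The sum of all 26th roots of unity is 0.
Geometric series: (1 - w^26)/(1 - w) = (1-1)/(1-w) = 0 since w^26 = 1, w ≠ 1.
Alternatively: coefficient of z^25 in z^26 - 1 is 0.

0


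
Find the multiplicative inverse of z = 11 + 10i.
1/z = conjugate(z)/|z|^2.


|z|^2 = 121+100 = 221
1/z = (11 - 10i)/221

1/z = 0.0498 - 0.0452i


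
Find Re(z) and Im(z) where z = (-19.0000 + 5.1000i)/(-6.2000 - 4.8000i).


Multiply by conjugate: (-19.0000 + 5.1000i)(-6.2000 + 4.8000i) / ((-6.2)^2 + (-4.8)^2)
Numerator real = -19*(-6.2) + 5.1*(-4.8) = 93.32
Numerator imag = 5.1*(-6.2) - (-19)*(-4.8) = -122.82
Denominator = 61.48
Re(z) = 93.32/61.48 = 1.5179
Im(z) = -122.82/61.48 = -1.9977

Re(z) = 1.5179, Im(z) = -1.9977


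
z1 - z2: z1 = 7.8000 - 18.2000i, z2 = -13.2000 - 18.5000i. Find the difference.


Real: 7.8 + 13.2 = 21
Imag: -18.2 + 18.5 = 0.3

21.0000 + 0.3000i


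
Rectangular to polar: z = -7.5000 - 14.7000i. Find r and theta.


r = sqrt(56.25+216.09) = sqrt(272.34) = 16.5027
theta = atan2(-14.7, -7.5) = -117.0309 degrees

r = 16.5027, theta = -117.0309 degrees


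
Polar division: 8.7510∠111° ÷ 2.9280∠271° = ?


r = 8.7510 / 2.9280 = 2.9887
theta = 111° - 271° = -160° = 200° (mod 360)

2.9887 cis(200°)


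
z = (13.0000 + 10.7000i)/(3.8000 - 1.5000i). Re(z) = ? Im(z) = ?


Multiply by conjugate: (13.0000 + 10.7000i)(3.8000 + 1.5000i) / (3.8^2 + (-1.5)^2)
Numerator real = 13*3.8 + 10.7*(-1.5) = 33.35
Numerator imag = 10.7*3.8 - 13*(-1.5) = 60.16
Denominator = 16.69
Re(z) = 33.35/16.69 = 1.9982
Im(z) = 60.16/16.69 = 3.6046

Re(z) = 1.9982, Im(z) = 3.6046


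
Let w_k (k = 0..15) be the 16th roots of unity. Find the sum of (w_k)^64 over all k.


The roots are w_k = w^k with w = e^(2*pi*i/16), and (w^k)^64 = (w^64)^k.
So S = 1 + u + u^2 + ... + u^(15) with u = w^64.
64 = 4*16 + 0, so 64 is a multiple of 16 and u = (w^16)^4 = 1.
Every one of the 16 terms equals 1: S = 16

S = 16


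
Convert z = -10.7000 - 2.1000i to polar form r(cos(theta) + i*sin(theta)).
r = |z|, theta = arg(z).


r = sqrt(114.49+4.41) = sqrt(118.9) = 10.9041
theta = atan2(-2.1, -10.7) = -168.8962 degrees

r = 10.9041, theta = -168.8962 degrees


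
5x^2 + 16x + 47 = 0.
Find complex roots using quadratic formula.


disc = 16^2 - 4*5*47 = 256 - 940 = -684
sqrt(|disc|) = sqrt(684) = 26.1534
Real part = -16/(2*5) = -1.6000
Imag part = 26.1534/(2*5) = 2.6153

-1.6000 ± 2.6153i


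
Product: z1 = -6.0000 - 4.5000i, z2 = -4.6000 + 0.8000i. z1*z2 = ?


Real = -6*(-4.6) - (-4.5)*0.8 = 27.6 - (-3.6) = 31.2
Imag = -6*0.8 - (4.6)*(-4.5) = -4.8 + 20.7 = 15.9

31.2000 + 15.9000i


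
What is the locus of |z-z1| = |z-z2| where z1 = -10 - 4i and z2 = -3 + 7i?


Equal distances means the locus is the perpendicular bisector of z1 and z2.
Midpoint = ((-10+(-3))/2, (-4+7)/2) = (-6.5000, 1.5000)

Perpendicular bisector through (-6.5000, 1.5000)


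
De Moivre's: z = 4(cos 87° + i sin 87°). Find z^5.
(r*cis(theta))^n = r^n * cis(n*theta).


r^5 = 4^5 = 1024
n*theta = 5*87° = 435° = 75° (mod 360)
a = 1024*cos(75°) = 265.0307
b = 1024*sin(75°) = 989.1080

1024 cis(75°) = 265.0307 + 989.1080i


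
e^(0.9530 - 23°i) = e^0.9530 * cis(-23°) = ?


e^0.9530 = 2.5935
cos(-23°) = 0.9205
sin(-23°) = -0.39073
Real = 2.5935*0.9205 = 2.3873
Imag = 2.5935*(-0.39073) = -1.0134

2.3873 - 1.0134i


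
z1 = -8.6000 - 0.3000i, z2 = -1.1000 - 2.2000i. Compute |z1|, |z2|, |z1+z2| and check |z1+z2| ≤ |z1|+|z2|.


|z1| = sqrt((-8.6)^2 + (-0.3)^2) = sqrt(74.05) = 8.6052
|z2| = sqrt((-1.1)^2 + (-2.2)^2) = sqrt(6.05) = 2.4597
z1+z2 = -9.7000 - 2.5000i
|z1+z2| = sqrt(100.34) = 10.0170
|z1|+|z2| = 8.6052 + 2.4597 = 11.0649

|z1+z2| = 10.0170 ≤ |z1|+|z2| = 11.0649 (verified)


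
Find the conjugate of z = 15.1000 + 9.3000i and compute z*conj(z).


z_bar = 15.1000 - 9.3000i
z*z_bar = 15.1^2 + 9.3^2 = 228.01 + 86.49 = 314.5

z_bar = 15.1000 - 9.3000i, z*z_bar = 314.5


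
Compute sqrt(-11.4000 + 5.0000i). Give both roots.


|z| = sqrt(129.96+25) = 12.4483
sqrt((|z|+a)/2) = sqrt((12.4483+(-11.4))/2) = sqrt(0.5241) = 0.7240
sqrt((|z|-a)/2) = sqrt((12.4483-(-11.4))/2) = sqrt(11.9241) = 3.4531

±(0.7240 + 3.4531i) i.e. 0.7240 + 3.4531i and -0.7240 - 3.4531i
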